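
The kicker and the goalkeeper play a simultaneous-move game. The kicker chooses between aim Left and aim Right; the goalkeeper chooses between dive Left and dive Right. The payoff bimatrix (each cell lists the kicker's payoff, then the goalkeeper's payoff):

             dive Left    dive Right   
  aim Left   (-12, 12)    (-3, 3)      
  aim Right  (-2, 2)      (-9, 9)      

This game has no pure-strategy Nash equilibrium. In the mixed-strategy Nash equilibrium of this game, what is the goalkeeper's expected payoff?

51/8

In a mixed equilibrium the goalkeeper is indifferent between dive Left and dive Right; this condition fixes p.
  the goalkeeper's payoff to dive Left: p·12 + (1−p)·2 = 10p + 2
  the goalkeeper's payoff to dive Right: p·3 + (1−p)·9 = -6p + 9
  10p + 2 = -6p + 9  ⇒  16p = 7  ⇒  p = 7/16.
At equilibrium the goalkeeper is indifferent across columns, so the goalkeeper's payoff equals the payoff from dive Left: (7/16)·12 + (9/16)·2 = 51/8.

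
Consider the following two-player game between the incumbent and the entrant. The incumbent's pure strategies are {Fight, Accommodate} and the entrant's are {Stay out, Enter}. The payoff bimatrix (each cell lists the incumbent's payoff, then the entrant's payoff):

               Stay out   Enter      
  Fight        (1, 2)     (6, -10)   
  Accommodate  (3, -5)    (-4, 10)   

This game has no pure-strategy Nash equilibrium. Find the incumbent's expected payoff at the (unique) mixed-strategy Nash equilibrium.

In a mixed equilibrium the incumbent is indifferent between Fight and Accommodate; this condition fixes q.
  the incumbent's payoff to Fight: q·1 + (1−q)·6 = -5q + 6
  the incumbent's payoff to Accommodate: q·3 + (1−q)·(-4) = 7q - 4
  -5q + 6 = 7q - 4  ⇒  -12q = -10  ⇒  q = 5/6.
At equilibrium the incumbent is indifferent across rows, so the incumbent's payoff equals the payoff from Fight: (5/6)·1 + (1/6)·6 = 11/6.

11/6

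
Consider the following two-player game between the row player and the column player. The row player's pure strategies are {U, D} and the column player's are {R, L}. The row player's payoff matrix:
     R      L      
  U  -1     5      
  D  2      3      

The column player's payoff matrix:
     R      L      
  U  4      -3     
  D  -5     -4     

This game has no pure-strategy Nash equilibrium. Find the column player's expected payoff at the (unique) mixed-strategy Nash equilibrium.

For the column player to be willing to mix, the column player must be indifferent between R and L, which pins down the row player's mix.
  the column player's payoff to R: p·4 + (1−p)·(-5) = 9p - 5
  the column player's payoff to L: p·(-3) + (1−p)·(-4) = p - 4
  9p - 5 = p - 4  ⇒  8p = 1  ⇒  p = 1/8.
At equilibrium the column player is indifferent across columns, so the column player's payoff equals the payoff from R: (1/8)·4 + (7/8)·(-5) = -31/8.

-31/8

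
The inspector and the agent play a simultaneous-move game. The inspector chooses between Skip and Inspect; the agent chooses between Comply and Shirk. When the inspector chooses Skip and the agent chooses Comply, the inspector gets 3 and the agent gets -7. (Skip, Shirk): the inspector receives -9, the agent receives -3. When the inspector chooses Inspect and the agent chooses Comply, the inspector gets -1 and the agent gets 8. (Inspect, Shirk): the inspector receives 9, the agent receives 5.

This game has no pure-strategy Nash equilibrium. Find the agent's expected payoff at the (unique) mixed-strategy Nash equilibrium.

11/7

Set the agent's expected payoff from Comply equal to that from Shirk:
  the agent's expected payoff from Comply: p·(-7) + (1−p)·8 = -15p + 8
  the agent's expected payoff from Shirk: p·(-3) + (1−p)·5 = -8p + 5
  -15p + 8 = -8p + 5  ⇒  -7p = -3  ⇒  p = 3/7.
At equilibrium the agent is indifferent across columns, so the agent's payoff equals the payoff from Comply: (3/7)·(-7) + (4/7)·8 = 11/7.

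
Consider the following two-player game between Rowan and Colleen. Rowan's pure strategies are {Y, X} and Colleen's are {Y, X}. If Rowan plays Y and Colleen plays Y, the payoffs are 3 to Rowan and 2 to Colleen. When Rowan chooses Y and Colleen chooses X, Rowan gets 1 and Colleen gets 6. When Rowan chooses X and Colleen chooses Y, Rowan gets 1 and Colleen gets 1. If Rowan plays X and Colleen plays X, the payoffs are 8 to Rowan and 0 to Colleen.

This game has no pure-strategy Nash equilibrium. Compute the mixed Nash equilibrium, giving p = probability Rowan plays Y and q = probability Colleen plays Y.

p = 1/5, q = 7/9

Set Colleen's expected payoff from Y equal to that from X:
  Colleen's payoff to Y: p·2 + (1−p)·1 = p + 1
  Colleen's payoff to X: p·6 + (1−p)·0 = 6p
  p + 1 = 6p  ⇒  -5p = -1  ⇒  p = 1/5.
Colleen's mix must leave Rowan indifferent between Y and X.
  Rowan's payoff to Y: q·3 + (1−q)·1 = 2q + 1
  Rowan's payoff to X: q·1 + (1−q)·8 = -7q + 8
  2q + 1 = -7q + 8  ⇒  9q = 7  ⇒  q = 7/9.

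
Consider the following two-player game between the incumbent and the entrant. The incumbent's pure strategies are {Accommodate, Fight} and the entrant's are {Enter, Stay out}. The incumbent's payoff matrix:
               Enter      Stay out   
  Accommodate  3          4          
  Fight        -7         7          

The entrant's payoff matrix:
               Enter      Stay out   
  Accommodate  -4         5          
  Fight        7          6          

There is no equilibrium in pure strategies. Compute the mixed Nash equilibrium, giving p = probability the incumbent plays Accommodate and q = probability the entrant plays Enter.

p = 1/10, q = 3/13

Set the entrant's expected payoff from Enter equal to that from Stay out:
  the entrant's payoff from Enter: p·(-4) + (1−p)·7 = -11p + 7
  the entrant's payoff from Stay out: p·5 + (1−p)·6 = -p + 6
  -11p + 7 = -p + 6  ⇒  -10p = -1  ⇒  p = 1/10.
In a mixed equilibrium the incumbent is indifferent between Accommodate and Fight; this condition fixes q.
  the incumbent's payoff to Accommodate: q·3 + (1−q)·4 = -q + 4
  the incumbent's payoff to Fight: q·(-7) + (1−q)·7 = -14q + 7
  -q + 4 = -14q + 7  ⇒  13q = 3  ⇒  q = 3/13.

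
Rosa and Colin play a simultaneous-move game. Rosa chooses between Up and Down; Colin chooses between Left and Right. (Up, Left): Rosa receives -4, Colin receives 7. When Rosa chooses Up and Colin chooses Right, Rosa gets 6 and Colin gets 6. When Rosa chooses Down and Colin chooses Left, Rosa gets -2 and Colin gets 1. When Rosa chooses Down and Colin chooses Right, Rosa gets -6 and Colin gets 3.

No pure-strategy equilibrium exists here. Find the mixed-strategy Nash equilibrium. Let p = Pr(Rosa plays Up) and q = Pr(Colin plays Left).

p = 2/3, q = 6/7

Rosa's mix must leave Colin indifferent between Left and Right.
  Colin's payoff from Left: p·7 + (1−p)·1 = 6p + 1
  Colin's payoff from Right: p·6 + (1−p)·3 = 3p + 3
  6p + 1 = 3p + 3  ⇒  3p = 2  ⇒  p = 2/3.
Colin's mix must leave Rosa indifferent between Up and Down.
  Rosa's payoff from Up: q·(-4) + (1−q)·6 = -10q + 6
  Rosa's payoff from Down: q·(-2) + (1−q)·(-6) = 4q - 6
  -10q + 6 = 4q - 6  ⇒  -14q = -12  ⇒  q = 6/7.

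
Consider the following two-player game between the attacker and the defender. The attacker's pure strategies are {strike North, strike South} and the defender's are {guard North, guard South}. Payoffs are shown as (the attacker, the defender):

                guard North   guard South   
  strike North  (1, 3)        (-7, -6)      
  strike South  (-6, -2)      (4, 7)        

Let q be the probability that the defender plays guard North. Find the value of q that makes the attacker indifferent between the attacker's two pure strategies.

q = 11/18

In a mixed equilibrium the attacker is indifferent between strike North and strike South; this condition fixes q.
  the attacker's payoff from strike North: q·1 + (1−q)·(-7) = 8q - 7
  the attacker's payoff from strike South: q·(-6) + (1−q)·4 = -10q + 4
  8q - 7 = -10q + 4  ⇒  18q = 11  ⇒  q = 11/18.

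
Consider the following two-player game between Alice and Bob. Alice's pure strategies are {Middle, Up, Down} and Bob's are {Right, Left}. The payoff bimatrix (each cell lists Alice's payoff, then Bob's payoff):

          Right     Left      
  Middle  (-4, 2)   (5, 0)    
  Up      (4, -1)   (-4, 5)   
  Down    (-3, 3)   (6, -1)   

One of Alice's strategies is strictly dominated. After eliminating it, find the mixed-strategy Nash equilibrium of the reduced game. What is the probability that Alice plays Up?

p = 2/5

Alice's strategy Middle is strictly dominated by Down: -3 > -4 and 6 > 5. Eliminate Middle.
Alice's mix must leave Bob indifferent between Right and Left.
  Bob's payoff from Right: p·(-1) + (1−p)·3 = -4p + 3
  Bob's payoff from Left: p·5 + (1−p)·(-1) = 6p - 1
  -4p + 3 = 6p - 1  ⇒  -10p = -4  ⇒  p = 2/5.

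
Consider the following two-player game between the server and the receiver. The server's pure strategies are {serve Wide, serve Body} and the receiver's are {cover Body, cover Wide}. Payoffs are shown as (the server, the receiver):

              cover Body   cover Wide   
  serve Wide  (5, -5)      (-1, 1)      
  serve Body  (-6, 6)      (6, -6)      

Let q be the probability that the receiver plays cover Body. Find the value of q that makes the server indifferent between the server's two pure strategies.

q = 7/18

For the server to be willing to mix, the server must be indifferent between serve Wide and serve Body, which pins down the receiver's mix.
  the server's payoff from serve Wide: q·5 + (1−q)·(-1) = 6q - 1
  the server's payoff from serve Body: q·(-6) + (1−q)·6 = -12q + 6
  6q - 1 = -12q + 6  ⇒  18q = 7  ⇒  q = 7/18.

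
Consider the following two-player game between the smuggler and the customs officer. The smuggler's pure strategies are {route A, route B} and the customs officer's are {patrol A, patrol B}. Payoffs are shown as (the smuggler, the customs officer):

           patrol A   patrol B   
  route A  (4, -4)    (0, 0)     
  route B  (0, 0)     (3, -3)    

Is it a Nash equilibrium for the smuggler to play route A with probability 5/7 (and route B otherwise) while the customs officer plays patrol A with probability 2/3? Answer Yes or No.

No

Given the smuggler's mix p = 5/7, the customs officer's payoff from patrol A is -20/7 but from patrol B is -6/7. The customs officer strictly prefers patrol B, so the customs officer would not mix.
So the proposed profile is not a Nash equilibrium.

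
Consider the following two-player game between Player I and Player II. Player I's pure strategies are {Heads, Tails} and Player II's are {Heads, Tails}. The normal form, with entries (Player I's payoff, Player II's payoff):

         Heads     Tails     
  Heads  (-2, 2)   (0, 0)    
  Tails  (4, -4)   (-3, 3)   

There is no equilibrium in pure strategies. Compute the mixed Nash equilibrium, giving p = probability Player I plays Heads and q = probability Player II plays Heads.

p = 7/9, q = 1/3

Player II's indifference between Heads and Tails determines Player I's mixing probability p:
  Player II's payoff from Heads: p·2 + (1−p)·(-4) = 6p - 4
  Player II's payoff from Tails: p·0 + (1−p)·3 = -3p + 3
  6p - 4 = -3p + 3  ⇒  9p = 7  ⇒  p = 7/9.
Player II's mix must leave Player I indifferent between Heads and Tails.
  Player I's payoff to Heads: q·(-2) + (1−q)·0 = -2q
  Player I's payoff to Tails: q·4 + (1−q)·(-3) = 7q - 3
  -2q = 7q - 3  ⇒  -9q = -3  ⇒  q = 1/3.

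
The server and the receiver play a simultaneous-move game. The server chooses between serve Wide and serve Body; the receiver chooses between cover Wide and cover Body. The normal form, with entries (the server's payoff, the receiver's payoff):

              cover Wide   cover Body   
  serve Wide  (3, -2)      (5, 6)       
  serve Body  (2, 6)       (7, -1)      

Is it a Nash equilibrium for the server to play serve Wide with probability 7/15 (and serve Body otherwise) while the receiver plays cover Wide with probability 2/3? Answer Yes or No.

Check the receiver's indifference given the server's mix p = 7/15:
  payoff from cover Wide = 34/15; payoff from cover Body = 34/15 — equal.
Check the server's indifference given the receiver's mix q = 2/3:
  payoff from serve Wide = 11/3; payoff from serve Body = 11/3 — equal.
Both players are indifferent, so neither can profitably deviate.

Yes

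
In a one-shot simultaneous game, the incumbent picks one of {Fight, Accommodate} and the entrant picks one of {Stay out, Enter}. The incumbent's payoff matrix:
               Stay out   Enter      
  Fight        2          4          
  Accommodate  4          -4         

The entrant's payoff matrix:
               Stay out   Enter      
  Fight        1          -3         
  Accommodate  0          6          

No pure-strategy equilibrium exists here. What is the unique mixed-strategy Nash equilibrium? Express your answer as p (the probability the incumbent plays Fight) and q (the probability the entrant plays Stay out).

The incumbent's mix must leave the entrant indifferent between Stay out and Enter.
  the entrant's payoff from Stay out: p·1 + (1−p)·0 = p
  the entrant's payoff from Enter: p·(-3) + (1−p)·6 = -9p + 6
  p = -9p + 6  ⇒  10p = 6  ⇒  p = 3/5.
The incumbent's indifference between Fight and Accommodate determines the entrant's mixing probability q:
  the incumbent's expected payoff from Fight: q·2 + (1−q)·4 = -2q + 4
  the incumbent's expected payoff from Accommodate: q·4 + (1−q)·(-4) = 8q - 4
  -2q + 4 = 8q - 4  ⇒  -10q = -8  ⇒  q = 4/5.

p = 3/5, q = 4/5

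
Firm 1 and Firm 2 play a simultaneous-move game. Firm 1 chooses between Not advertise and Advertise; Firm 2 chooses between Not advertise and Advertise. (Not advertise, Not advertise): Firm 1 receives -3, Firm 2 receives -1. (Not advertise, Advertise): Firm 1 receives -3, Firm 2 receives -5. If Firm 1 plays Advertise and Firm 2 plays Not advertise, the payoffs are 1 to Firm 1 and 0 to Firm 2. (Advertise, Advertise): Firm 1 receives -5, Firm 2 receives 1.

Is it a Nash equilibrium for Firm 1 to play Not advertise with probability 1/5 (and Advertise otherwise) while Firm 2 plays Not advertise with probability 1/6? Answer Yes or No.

Given Firm 2's mix q = 1/6, Firm 1's payoff from Not advertise is -3 but from Advertise is -4. Firm 1 strictly prefers Not advertise, so Firm 1 would not mix.
So the proposed profile is not a Nash equilibrium.

No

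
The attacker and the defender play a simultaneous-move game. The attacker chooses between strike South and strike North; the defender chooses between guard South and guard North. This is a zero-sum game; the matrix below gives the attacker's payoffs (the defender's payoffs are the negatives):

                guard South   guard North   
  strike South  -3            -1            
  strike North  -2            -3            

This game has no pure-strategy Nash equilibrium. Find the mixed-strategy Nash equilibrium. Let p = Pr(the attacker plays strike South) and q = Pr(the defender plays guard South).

Set the defender's expected payoff from guard South equal to that from guard North:
  the defender's payoff to guard South: p·3 + (1−p)·2 = p + 2
  the defender's payoff to guard North: p·1 + (1−p)·3 = -2p + 3
  p + 2 = -2p + 3  ⇒  3p = 1  ⇒  p = 1/3.
The attacker's indifference between strike South and strike North determines the defender's mixing probability q:
  the attacker's payoff to strike South: q·(-3) + (1−q)·(-1) = -2q - 1
  the attacker's payoff to strike North: q·(-2) + (1−q)·(-3) = q - 3
  -2q - 1 = q - 3  ⇒  -3q = -2  ⇒  q = 2/3.

p = 1/3, q = 2/3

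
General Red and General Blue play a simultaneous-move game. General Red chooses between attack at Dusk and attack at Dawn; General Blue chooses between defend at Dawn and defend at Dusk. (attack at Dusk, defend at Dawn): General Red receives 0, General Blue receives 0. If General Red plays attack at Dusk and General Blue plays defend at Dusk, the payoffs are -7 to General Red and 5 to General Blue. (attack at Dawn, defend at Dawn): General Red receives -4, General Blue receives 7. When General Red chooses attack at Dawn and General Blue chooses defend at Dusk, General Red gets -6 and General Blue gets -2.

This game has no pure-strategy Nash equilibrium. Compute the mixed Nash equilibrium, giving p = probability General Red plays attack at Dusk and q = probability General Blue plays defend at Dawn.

p = 9/14, q = 1/5

In a mixed equilibrium General Blue is indifferent between defend at Dawn and defend at Dusk; this condition fixes p.
  General Blue's payoff from defend at Dawn: p·0 + (1−p)·7 = -7p + 7
  General Blue's payoff from defend at Dusk: p·5 + (1−p)·(-2) = 7p - 2
  -7p + 7 = 7p - 2  ⇒  -14p = -9  ⇒  p = 9/14.
In a mixed equilibrium General Red is indifferent between attack at Dusk and attack at Dawn; this condition fixes q.
  General Red's payoff to attack at Dusk: q·0 + (1−q)·(-7) = 7q - 7
  General Red's payoff to attack at Dawn: q·(-4) + (1−q)·(-6) = 2q - 6
  7q - 7 = 2q - 6  ⇒  5q = 1  ⇒  q = 1/5.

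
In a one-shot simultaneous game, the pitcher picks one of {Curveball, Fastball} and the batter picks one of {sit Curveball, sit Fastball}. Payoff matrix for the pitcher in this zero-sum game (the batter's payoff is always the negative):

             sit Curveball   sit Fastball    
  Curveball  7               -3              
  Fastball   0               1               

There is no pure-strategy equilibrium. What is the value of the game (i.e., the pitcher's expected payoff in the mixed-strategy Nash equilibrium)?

The pitcher's indifference between Curveball and Fastball determines the batter's mixing probability q:
  the pitcher's payoff to Curveball: q·7 + (1−q)·(-3) = 10q - 3
  the pitcher's payoff to Fastball: q·0 + (1−q)·1 = -q + 1
  10q - 3 = -q + 1  ⇒  11q = 4  ⇒  q = 4/11.
The value is the pitcher's expected payoff against this mix (using Curveball): (4/11)·7 + (7/11)·(-3) = 7/11.

v = 7/11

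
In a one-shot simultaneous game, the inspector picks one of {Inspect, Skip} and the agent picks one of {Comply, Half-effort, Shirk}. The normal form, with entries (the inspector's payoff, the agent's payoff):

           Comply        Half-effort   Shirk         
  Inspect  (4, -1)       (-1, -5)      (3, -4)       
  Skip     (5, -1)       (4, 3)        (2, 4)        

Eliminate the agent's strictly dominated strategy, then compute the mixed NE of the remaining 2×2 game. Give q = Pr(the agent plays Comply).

q = 1/2

The agent's strategy Half-effort is strictly dominated by Shirk: -4 > -5 and 4 > 3. Eliminate Half-effort.
The inspector's indifference between Inspect and Skip determines the agent's mixing probability q:
  the inspector's expected payoff from Inspect: q·4 + (1−q)·3 = q + 3
  the inspector's expected payoff from Skip: q·5 + (1−q)·2 = 3q + 2
  q + 3 = 3q + 2  ⇒  -2q = -1  ⇒  q = 1/2.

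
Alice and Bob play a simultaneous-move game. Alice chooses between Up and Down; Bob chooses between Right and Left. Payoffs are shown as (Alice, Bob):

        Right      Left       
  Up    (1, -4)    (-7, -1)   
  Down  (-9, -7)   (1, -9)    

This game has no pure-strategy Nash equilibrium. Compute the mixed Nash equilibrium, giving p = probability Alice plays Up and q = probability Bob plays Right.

p = 2/5, q = 4/9

In a mixed equilibrium Bob is indifferent between Right and Left; this condition fixes p.
  Bob's payoff to Right: p·(-4) + (1−p)·(-7) = 3p - 7
  Bob's payoff to Left: p·(-1) + (1−p)·(-9) = 8p - 9
  3p - 7 = 8p - 9  ⇒  -5p = -2  ⇒  p = 2/5.
Bob's mix must leave Alice indifferent between Up and Down.
  Alice's payoff from Up: q·1 + (1−q)·(-7) = 8q - 7
  Alice's payoff from Down: q·(-9) + (1−q)·1 = -10q + 1
  8q - 7 = -10q + 1  ⇒  18q = 8  ⇒  q = 4/9.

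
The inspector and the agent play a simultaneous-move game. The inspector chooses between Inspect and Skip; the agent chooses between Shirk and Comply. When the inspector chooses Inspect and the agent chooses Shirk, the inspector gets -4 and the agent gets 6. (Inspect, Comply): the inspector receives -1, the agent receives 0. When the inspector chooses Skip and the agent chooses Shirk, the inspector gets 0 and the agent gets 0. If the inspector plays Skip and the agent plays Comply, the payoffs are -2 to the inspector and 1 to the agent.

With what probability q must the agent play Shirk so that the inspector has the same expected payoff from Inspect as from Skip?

Set the inspector's expected payoff from Inspect equal to that from Skip:
  the inspector's payoff to Inspect: q·(-4) + (1−q)·(-1) = -3q - 1
  the inspector's payoff to Skip: q·0 + (1−q)·(-2) = 2q - 2
  -3q - 1 = 2q - 2  ⇒  -5q = -1  ⇒  q = 1/5.

q = 1/5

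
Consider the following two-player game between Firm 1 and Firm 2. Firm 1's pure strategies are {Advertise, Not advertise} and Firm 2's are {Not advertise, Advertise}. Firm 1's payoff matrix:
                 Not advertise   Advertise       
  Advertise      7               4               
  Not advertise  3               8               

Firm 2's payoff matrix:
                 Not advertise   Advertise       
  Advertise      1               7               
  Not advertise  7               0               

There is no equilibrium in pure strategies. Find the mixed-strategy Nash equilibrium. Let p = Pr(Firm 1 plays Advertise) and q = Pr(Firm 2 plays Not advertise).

p = 7/13, q = 1/2

Set Firm 2's expected payoff from Not advertise equal to that from Advertise:
  Firm 2's expected payoff from Not advertise: p·1 + (1−p)·7 = -6p + 7
  Firm 2's expected payoff from Advertise: p·7 + (1−p)·0 = 7p
  -6p + 7 = 7p  ⇒  -13p = -7  ⇒  p = 7/13.
Firm 2's mix must leave Firm 1 indifferent between Advertise and Not advertise.
  Firm 1's payoff to Advertise: q·7 + (1−q)·4 = 3q + 4
  Firm 1's payoff to Not advertise: q·3 + (1−q)·8 = -5q + 8
  3q + 4 = -5q + 8  ⇒  8q = 4  ⇒  q = 1/2.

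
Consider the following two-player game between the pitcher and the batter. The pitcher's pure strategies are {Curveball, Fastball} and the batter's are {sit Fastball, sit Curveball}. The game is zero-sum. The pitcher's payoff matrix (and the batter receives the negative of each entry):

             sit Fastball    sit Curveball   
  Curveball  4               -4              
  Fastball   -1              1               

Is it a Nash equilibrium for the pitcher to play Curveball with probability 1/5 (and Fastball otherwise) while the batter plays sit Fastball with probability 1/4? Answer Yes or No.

No

Given the batter's mix q = 1/4, the pitcher's payoff from Curveball is -2 but from Fastball is 1/2. The pitcher strictly prefers Fastball, so the pitcher would not mix.
So the proposed profile is not a Nash equilibrium.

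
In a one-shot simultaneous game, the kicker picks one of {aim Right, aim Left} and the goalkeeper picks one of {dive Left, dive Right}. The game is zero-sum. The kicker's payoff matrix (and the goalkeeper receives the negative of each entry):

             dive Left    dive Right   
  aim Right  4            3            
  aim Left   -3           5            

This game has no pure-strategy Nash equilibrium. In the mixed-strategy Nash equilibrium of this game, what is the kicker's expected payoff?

The goalkeeper's mix must leave the kicker indifferent between aim Right and aim Left.
  the kicker's expected payoff from aim Right: q·4 + (1−q)·3 = q + 3
  the kicker's expected payoff from aim Left: q·(-3) + (1−q)·5 = -8q + 5
  q + 3 = -8q + 5  ⇒  9q = 2  ⇒  q = 2/9.
At equilibrium the kicker is indifferent across rows, so the kicker's payoff equals the payoff from aim Right: (2/9)·4 + (7/9)·3 = 29/9.

29/9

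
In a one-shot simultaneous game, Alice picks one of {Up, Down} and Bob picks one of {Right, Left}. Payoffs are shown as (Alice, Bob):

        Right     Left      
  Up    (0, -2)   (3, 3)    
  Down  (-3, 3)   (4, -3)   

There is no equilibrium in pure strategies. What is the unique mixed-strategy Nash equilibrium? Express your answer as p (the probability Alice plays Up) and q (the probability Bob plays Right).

For Bob to be willing to mix, Bob must be indifferent between Right and Left, which pins down Alice's mix.
  Bob's expected payoff from Right: p·(-2) + (1−p)·3 = -5p + 3
  Bob's expected payoff from Left: p·3 + (1−p)·(-3) = 6p - 3
  -5p + 3 = 6p - 3  ⇒  -11p = -6  ⇒  p = 6/11.
For Alice to be willing to mix, Alice must be indifferent between Up and Down, which pins down Bob's mix.
  Alice's payoff from Up: q·0 + (1−q)·3 = -3q + 3
  Alice's payoff from Down: q·(-3) + (1−q)·4 = -7q + 4
  -3q + 3 = -7q + 4  ⇒  4q = 1  ⇒  q = 1/4.

p = 6/11, q = 1/4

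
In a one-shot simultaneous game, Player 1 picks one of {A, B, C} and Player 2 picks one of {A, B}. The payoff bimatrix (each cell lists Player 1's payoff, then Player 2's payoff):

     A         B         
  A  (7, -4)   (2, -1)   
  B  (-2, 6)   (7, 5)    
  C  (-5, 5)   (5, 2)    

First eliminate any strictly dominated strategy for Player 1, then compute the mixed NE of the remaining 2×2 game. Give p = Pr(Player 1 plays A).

p = 1/4

Player 1's strategy C is strictly dominated by B: -2 > -5 and 7 > 5. Eliminate C.
For Player 2 to be willing to mix, Player 2 must be indifferent between A and B, which pins down Player 1's mix.
  Player 2's payoff from A: p·(-4) + (1−p)·6 = -10p + 6
  Player 2's payoff from B: p·(-1) + (1−p)·5 = -6p + 5
  -10p + 6 = -6p + 5  ⇒  -4p = -1  ⇒  p = 1/4.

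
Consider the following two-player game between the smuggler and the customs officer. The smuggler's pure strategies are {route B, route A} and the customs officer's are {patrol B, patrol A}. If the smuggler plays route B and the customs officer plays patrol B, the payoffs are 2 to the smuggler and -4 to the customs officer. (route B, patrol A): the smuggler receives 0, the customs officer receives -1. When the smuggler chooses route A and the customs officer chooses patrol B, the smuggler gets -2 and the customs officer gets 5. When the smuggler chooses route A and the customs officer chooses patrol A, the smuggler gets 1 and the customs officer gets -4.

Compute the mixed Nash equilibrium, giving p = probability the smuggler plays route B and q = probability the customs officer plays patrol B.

In a mixed equilibrium the customs officer is indifferent between patrol B and patrol A; this condition fixes p.
  the customs officer's payoff to patrol B: p·(-4) + (1−p)·5 = -9p + 5
  the customs officer's payoff to patrol A: p·(-1) + (1−p)·(-4) = 3p - 4
  -9p + 5 = 3p - 4  ⇒  -12p = -9  ⇒  p = 3/4.
The customs officer's mix must leave the smuggler indifferent between route B and route A.
  the smuggler's payoff from route B: q·2 + (1−q)·0 = 2q
  the smuggler's payoff from route A: q·(-2) + (1−q)·1 = -3q + 1
  2q = -3q + 1  ⇒  5q = 1  ⇒  q = 1/5.

p = 3/4, q = 1/5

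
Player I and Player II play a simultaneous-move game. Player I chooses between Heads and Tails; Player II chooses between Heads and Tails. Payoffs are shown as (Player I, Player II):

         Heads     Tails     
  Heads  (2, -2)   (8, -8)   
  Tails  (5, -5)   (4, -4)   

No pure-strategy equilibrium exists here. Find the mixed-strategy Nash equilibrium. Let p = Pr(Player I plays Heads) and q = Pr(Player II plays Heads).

Player II's indifference between Heads and Tails determines Player I's mixing probability p:
  Player II's payoff from Heads: p·(-2) + (1−p)·(-5) = 3p - 5
  Player II's payoff from Tails: p·(-8) + (1−p)·(-4) = -4p - 4
  3p - 5 = -4p - 4  ⇒  7p = 1  ⇒  p = 1/7.
Set Player I's expected payoff from Heads equal to that from Tails:
  Player I's expected payoff from Heads: q·2 + (1−q)·8 = -6q + 8
  Player I's expected payoff from Tails: q·5 + (1−q)·4 = q + 4
  -6q + 8 = q + 4  ⇒  -7q = -4  ⇒  q = 4/7.

p = 1/7, q = 4/7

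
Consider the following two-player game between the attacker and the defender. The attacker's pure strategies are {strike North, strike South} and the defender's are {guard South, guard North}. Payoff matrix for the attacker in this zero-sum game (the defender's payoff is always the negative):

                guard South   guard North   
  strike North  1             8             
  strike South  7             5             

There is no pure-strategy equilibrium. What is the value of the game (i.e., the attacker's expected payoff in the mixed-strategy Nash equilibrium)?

In a mixed equilibrium the attacker is indifferent between strike North and strike South; this condition fixes q.
  the attacker's payoff from strike North: q·1 + (1−q)·8 = -7q + 8
  the attacker's payoff from strike South: q·7 + (1−q)·5 = 2q + 5
  -7q + 8 = 2q + 5  ⇒  -9q = -3  ⇒  q = 1/3.
The value is the attacker's expected payoff against this mix (using strike North): (1/3)·1 + (2/3)·8 = 17/3.

v = 17/3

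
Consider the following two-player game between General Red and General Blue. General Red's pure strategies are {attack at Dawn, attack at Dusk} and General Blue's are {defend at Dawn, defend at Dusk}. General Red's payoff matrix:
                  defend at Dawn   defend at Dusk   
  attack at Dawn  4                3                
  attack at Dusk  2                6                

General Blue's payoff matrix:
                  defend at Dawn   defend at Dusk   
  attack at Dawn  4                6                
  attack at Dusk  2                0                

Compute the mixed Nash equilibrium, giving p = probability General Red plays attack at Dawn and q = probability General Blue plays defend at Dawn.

General Red's mix must leave General Blue indifferent between defend at Dawn and defend at Dusk.
  General Blue's expected payoff from defend at Dawn: p·4 + (1−p)·2 = 2p + 2
  General Blue's expected payoff from defend at Dusk: p·6 + (1−p)·0 = 6p
  2p + 2 = 6p  ⇒  -4p = -2  ⇒  p = 1/2.
General Blue's mix must leave General Red indifferent between attack at Dawn and attack at Dusk.
  General Red's payoff from attack at Dawn: q·4 + (1−q)·3 = q + 3
  General Red's payoff from attack at Dusk: q·2 + (1−q)·6 = -4q + 6
  q + 3 = -4q + 6  ⇒  5q = 3  ⇒  q = 3/5.

p = 1/2, q = 3/5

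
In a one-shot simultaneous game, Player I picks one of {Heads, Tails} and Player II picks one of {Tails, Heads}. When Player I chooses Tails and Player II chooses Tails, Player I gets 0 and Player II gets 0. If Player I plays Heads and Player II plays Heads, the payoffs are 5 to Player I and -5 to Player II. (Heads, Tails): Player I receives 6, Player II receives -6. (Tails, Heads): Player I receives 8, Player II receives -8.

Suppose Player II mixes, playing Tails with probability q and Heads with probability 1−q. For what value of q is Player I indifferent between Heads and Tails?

Set Player I's expected payoff from Heads equal to that from Tails:
  Player I's expected payoff from Heads: q·6 + (1−q)·5 = q + 5
  Player I's expected payoff from Tails: q·0 + (1−q)·8 = -8q + 8
  q + 5 = -8q + 8  ⇒  9q = 3  ⇒  q = 1/3.

q = 1/3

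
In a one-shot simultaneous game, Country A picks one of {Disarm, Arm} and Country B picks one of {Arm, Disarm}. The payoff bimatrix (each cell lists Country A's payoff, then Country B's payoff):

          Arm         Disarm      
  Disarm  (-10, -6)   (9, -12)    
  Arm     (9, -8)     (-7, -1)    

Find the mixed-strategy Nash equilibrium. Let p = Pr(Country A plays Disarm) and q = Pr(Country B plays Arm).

Country B's indifference between Arm and Disarm determines Country A's mixing probability p:
  Country B's payoff to Arm: p·(-6) + (1−p)·(-8) = 2p - 8
  Country B's payoff to Disarm: p·(-12) + (1−p)·(-1) = -11p - 1
  2p - 8 = -11p - 1  ⇒  13p = 7  ⇒  p = 7/13.
Set Country A's expected payoff from Disarm equal to that from Arm:
  Country A's payoff from Disarm: q·(-10) + (1−q)·9 = -19q + 9
  Country A's payoff from Arm: q·9 + (1−q)·(-7) = 16q - 7
  -19q + 9 = 16q - 7  ⇒  -35q = -16  ⇒  q = 16/35.

p = 7/13, q = 16/35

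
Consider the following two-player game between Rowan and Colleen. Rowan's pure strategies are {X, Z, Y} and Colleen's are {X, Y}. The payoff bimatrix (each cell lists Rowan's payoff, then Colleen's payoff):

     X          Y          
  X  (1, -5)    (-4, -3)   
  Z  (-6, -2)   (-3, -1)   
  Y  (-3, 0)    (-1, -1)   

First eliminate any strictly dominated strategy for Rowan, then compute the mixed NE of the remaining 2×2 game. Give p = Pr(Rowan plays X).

Rowan's strategy Z is strictly dominated by Y: -3 > -6 and -1 > -3. Eliminate Z.
Rowan's mix must leave Colleen indifferent between X and Y.
  Colleen's payoff to X: p·(-5) + (1−p)·0 = -5p
  Colleen's payoff to Y: p·(-3) + (1−p)·(-1) = -2p - 1
  -5p = -2p - 1  ⇒  -3p = -1  ⇒  p = 1/3.

p = 1/3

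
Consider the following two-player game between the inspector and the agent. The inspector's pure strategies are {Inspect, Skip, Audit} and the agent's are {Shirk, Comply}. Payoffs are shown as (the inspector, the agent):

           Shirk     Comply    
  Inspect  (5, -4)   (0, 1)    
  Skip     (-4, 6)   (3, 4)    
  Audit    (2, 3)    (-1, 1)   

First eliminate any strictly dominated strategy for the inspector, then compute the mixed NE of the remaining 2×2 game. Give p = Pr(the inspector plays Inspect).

p = 2/7

The inspector's strategy Audit is strictly dominated by Inspect: 5 > 2 and 0 > -1. Eliminate Audit.
In a mixed equilibrium the agent is indifferent between Shirk and Comply; this condition fixes p.
  the agent's expected payoff from Shirk: p·(-4) + (1−p)·6 = -10p + 6
  the agent's expected payoff from Comply: p·1 + (1−p)·4 = -3p + 4
  -10p + 6 = -3p + 4  ⇒  -7p = -2  ⇒  p = 2/7.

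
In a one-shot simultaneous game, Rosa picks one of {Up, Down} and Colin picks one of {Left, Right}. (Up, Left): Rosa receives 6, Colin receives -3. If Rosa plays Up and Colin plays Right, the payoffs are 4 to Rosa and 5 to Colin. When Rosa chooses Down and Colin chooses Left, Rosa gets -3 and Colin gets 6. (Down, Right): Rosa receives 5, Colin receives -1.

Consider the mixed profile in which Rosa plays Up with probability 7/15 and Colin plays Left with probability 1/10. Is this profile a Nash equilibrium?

Check Colin's indifference given Rosa's mix p = 7/15:
  payoff from Left = 9/5; payoff from Right = 9/5 — equal.
Check Rosa's indifference given Colin's mix q = 1/10:
  payoff from Up = 21/5; payoff from Down = 21/5 — equal.
Both players are indifferent, so neither can profitably deviate.

Yes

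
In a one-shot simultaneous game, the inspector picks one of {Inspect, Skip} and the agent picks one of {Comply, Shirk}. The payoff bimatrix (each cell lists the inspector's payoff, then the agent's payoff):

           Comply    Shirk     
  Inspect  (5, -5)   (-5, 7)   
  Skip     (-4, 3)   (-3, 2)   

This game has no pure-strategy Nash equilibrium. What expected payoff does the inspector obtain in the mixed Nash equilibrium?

-35/11

For the inspector to be willing to mix, the inspector must be indifferent between Inspect and Skip, which pins down the agent's mix.
  the inspector's payoff from Inspect: q·5 + (1−q)·(-5) = 10q - 5
  the inspector's payoff from Skip: q·(-4) + (1−q)·(-3) = -q - 3
  10q - 5 = -q - 3  ⇒  11q = 2  ⇒  q = 2/11.
At equilibrium the inspector is indifferent across rows, so the inspector's payoff equals the payoff from Inspect: (2/11)·5 + (9/11)·(-5) = -35/11.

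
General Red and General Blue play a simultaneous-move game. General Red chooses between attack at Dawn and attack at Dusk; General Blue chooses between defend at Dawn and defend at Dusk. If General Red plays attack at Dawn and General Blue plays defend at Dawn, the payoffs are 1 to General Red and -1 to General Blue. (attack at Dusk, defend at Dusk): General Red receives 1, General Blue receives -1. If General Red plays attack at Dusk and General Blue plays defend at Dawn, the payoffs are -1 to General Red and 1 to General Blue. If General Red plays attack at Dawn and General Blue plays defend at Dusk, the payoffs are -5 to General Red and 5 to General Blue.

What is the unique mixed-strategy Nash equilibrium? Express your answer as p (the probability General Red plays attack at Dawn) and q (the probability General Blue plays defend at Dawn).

General Blue's indifference between defend at Dawn and defend at Dusk determines General Red's mixing probability p:
  General Blue's payoff to defend at Dawn: p·(-1) + (1−p)·1 = -2p + 1
  General Blue's payoff to defend at Dusk: p·5 + (1−p)·(-1) = 6p - 1
  -2p + 1 = 6p - 1  ⇒  -8p = -2  ⇒  p = 1/4.
In a mixed equilibrium General Red is indifferent between attack at Dawn and attack at Dusk; this condition fixes q.
  General Red's payoff from attack at Dawn: q·1 + (1−q)·(-5) = 6q - 5
  General Red's payoff from attack at Dusk: q·(-1) + (1−q)·1 = -2q + 1
  6q - 5 = -2q + 1  ⇒  8q = 6  ⇒  q = 3/4.

p = 1/4, q = 3/4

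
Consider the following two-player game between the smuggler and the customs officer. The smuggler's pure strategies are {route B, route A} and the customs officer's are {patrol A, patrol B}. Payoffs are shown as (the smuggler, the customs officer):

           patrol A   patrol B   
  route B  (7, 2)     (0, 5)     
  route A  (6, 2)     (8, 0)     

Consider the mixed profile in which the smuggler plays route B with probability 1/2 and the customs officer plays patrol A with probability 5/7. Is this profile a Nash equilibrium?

No

Given the smuggler's mix p = 1/2, the customs officer's payoff from patrol A is 2 but from patrol B is 5/2. The customs officer strictly prefers patrol B, so the customs officer would not mix.
So the proposed profile is not a Nash equilibrium.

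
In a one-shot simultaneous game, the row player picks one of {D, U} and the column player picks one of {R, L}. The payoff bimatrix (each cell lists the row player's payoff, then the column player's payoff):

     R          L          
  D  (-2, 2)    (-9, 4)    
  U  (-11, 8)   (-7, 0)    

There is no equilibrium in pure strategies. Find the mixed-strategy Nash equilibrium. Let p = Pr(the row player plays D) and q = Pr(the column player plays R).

p = 4/5, q = 2/11

Set the column player's expected payoff from R equal to that from L:
  the column player's payoff to R: p·2 + (1−p)·8 = -6p + 8
  the column player's payoff to L: p·4 + (1−p)·0 = 4p
  -6p + 8 = 4p  ⇒  -10p = -8  ⇒  p = 4/5.
Set the row player's expected payoff from D equal to that from U:
  the row player's payoff to D: q·(-2) + (1−q)·(-9) = 7q - 9
  the row player's payoff to U: q·(-11) + (1−q)·(-7) = -4q - 7
  7q - 9 = -4q - 7  ⇒  11q = 2  ⇒  q = 2/11.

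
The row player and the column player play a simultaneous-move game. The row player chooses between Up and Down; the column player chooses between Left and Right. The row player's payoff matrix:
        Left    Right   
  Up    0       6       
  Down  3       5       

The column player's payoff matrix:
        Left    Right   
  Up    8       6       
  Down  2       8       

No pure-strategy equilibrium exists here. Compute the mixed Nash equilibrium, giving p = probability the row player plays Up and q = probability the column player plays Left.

p = 3/4, q = 1/4

For the column player to be willing to mix, the column player must be indifferent between Left and Right, which pins down the row player's mix.
  the column player's expected payoff from Left: p·8 + (1−p)·2 = 6p + 2
  the column player's expected payoff from Right: p·6 + (1−p)·8 = -2p + 8
  6p + 2 = -2p + 8  ⇒  8p = 6  ⇒  p = 3/4.
Set the row player's expected payoff from Up equal to that from Down:
  the row player's payoff from Up: q·0 + (1−q)·6 = -6q + 6
  the row player's payoff from Down: q·3 + (1−q)·5 = -2q + 5
  -6q + 6 = -2q + 5  ⇒  -4q = -1  ⇒  q = 1/4.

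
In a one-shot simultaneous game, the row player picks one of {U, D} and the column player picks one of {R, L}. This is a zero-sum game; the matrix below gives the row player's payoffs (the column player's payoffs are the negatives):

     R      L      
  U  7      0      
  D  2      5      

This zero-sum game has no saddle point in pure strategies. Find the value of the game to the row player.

v = 7/2

In a mixed equilibrium the row player is indifferent between U and D; this condition fixes q.
  the row player's payoff from U: q·7 + (1−q)·0 = 7q
  the row player's payoff from D: q·2 + (1−q)·5 = -3q + 5
  7q = -3q + 5  ⇒  10q = 5  ⇒  q = 1/2.
The value is the row player's expected payoff against this mix (using U): (1/2)·7 + (1/2)·0 = 7/2.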